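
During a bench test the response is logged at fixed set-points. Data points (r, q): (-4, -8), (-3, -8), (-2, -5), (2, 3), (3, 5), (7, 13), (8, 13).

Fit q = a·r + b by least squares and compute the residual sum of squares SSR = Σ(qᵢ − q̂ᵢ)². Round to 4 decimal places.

SSR = 4.0342

The normal equations are: 155·a + 11·b = 282;  11·a + 7·b = 13.
det = 155·7 − 11² = 964.
a = (282·7 − 11·13)/964 = 1831/964; b = (155·13 − 11·282)/964 = -1087/964.
Residuals: 699/964, -283/241, -71/964, 317/964, 207/482, 401/482, -1029/964; SSR = 3889/964.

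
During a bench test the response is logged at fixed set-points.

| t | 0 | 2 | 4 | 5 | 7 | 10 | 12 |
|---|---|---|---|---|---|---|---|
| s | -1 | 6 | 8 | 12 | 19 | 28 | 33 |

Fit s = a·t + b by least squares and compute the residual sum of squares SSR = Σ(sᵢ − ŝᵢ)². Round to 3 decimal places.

Compute the Gram sums: Σt·t = 338, Σt = 40, Σ1 = 7.
Moment sums: Σt·s = 913, Σs = 105.
Eliminating b: 7·(row 1) − 40·(row 2) gives 766·a = 7·913 − 40·105 = 2191, so a = 2191/766.
Then b = (105 − 40·(2191/766))/7 = -515/383.
Residuals: 132/383, 622/383, -803/383, -733/766, 247/766, 284/383, 8/383; SSR = 6681/766.

SSR = 8.722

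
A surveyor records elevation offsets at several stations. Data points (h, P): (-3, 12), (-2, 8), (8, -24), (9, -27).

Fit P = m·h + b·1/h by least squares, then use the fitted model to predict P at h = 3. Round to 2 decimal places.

From the data, Σh·h = 158, Σh·1/h = 4, Σ1/h·1/h = 2017/5184.
Right-hand side: Σh·P = -487, Σ1/h·P = -14.
So XᵀX·[m, b]ᵀ = XᵀP: [[158, 4]; [4, 2017/5184]]·[m, b]ᵀ = [-487, -14]ᵀ.
det = 158·(2017/5184) − 4² = 117871/2592.
m = ((-487)·(2017/5184) − 4·(-14))/(117871/2592) = -691975/235742; b = (158·(-14) − 4·(-487))/(117871/2592) = -684288/117871.
At h = 3: P̂ = (-691975/235742)·(3) + (-684288/117871)·(1/3) = -2532117/235742.

P̂ = -10.74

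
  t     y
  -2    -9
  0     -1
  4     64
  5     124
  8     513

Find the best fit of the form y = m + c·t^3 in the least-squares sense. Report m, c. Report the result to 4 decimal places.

m = -0.9012, c = 1.0036

Entries of AᵀA: Σ1 = 5, Σt^3 = 693, Σt^3·t^3 = 281929.
And Σy = 691, Σt^3·y = 282324.
Normal equations: [[5, 693]; [693, 281929]]·[m, c]ᵀ = [691, 282324]ᵀ.
Eliminating c: 281929·(row 1) − 693·(row 2) gives 929396·m = 281929·691 − 693·282324 = -837593, so m = -837593/929396.
Then c = (282324 − 693·(-837593/929396))/281929 = 932757/929396.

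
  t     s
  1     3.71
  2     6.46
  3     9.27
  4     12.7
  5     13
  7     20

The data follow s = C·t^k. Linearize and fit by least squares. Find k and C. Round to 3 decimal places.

Let Y = ln s. Fitting Y = k·ln t + ln C by least squares:
Sums: Σln t = 6.7334, Σ(ln t)² = 9.9861, Σln s = 13.5057, Σln t·ln s = 17.2205.
Normal system: [[9.9861, 6.7334]; [6.7334, 6]]·[k, ln C]ᵀ = [17.2205, 13.5057]ᵀ.
Solving (det = 14.5777): k = 0.84948, ln C = 1.29764, so C = exp(1.29764) = 3.66066.

k = 0.849, C = 3.661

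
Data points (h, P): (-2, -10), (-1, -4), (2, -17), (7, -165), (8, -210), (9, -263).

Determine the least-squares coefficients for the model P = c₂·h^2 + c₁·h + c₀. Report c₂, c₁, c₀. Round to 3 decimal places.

With design matrix M, MᵀM = [[13091, 1583, 203]; [1583, 203, 23]; [203, 23, 6]] and MᵀP = [-42940, -5212, -669]ᵀ.
Solving the 3×3 system (Gaussian elimination) gives c₂ = -25119/8354, c₁ = -16551/8354, c₀ = -9083/4177.

c₂ = -3.007, c₁ = -1.981, c₀ = -2.175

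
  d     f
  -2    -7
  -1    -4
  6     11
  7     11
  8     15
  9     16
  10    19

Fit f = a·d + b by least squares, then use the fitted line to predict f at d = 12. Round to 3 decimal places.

Setting ∂/∂a … = 0 gives: 335·a + 37·b = 615;  37·a + 7·b = 61.
Determinant 335·7 − 37² = 976.
a = (615·7 − 37·61)/976 = 128/61; b = (335·61 − 37·615)/976 = -145/61.
At d = 12: f̂ = (128/61)·(12) + (-145/61)·(1) = 1391/61.

f̂ = 22.803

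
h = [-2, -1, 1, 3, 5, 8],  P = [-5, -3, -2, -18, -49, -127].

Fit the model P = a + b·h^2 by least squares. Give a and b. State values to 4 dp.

a = 0.4905, b = -1.9898

Setting ∂/∂a … = 0 gives: 6·a + 104·b = -204;  104·a + 4820·b = -9540.
(Σ1 = 6, Σh^2 = 104, Σh^2·h^2 = 4820, ΣP = -204, Σh^2·P = -9540.)
Δ = 6·4820 − 104² = 18104.
a = ((-204)·4820 − 104·(-9540))/18104 = 1110/2263; b = (6·(-9540) − 104·(-204))/18104 = -4503/2263.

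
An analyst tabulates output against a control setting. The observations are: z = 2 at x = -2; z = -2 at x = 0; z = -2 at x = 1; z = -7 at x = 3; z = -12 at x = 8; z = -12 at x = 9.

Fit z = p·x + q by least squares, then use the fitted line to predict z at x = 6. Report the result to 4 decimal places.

Compute the Gram sums: Σx·x = 159, Σx = 19, Σ1 = 6.
And Σx·z = -231, Σz = -33.
MᵀM·[p, q]ᵀ = Mᵀz becomes [[159, 19]; [19, 6]]·[p, q]ᵀ = [-231, -33]ᵀ.
Eliminating q: 6·(row 1) − 19·(row 2) gives 593·p = 6·(-231) − 19·(-33) = -759, so p = -759/593.
Then q = ((-33) − 19·(-759/593))/6 = -858/593.
At x = 6: ẑ = (-759/593)·(6) + (-858/593)·(1) = -5412/593.

ẑ = -9.1265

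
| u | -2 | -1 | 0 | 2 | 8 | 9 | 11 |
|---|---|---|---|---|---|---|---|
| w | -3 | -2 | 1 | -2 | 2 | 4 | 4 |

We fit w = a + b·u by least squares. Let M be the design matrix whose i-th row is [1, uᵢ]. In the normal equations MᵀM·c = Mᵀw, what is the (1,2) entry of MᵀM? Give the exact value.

Row 1 ↔ basis 1, column 2 ↔ basis u, so (MᵀM)_{1,2} = Σᵢ u = (1)·(-2) + (1)·(-1) + (1)·(0) + (1)·(2) + (1)·(8) + (1)·(9) + (1)·(11) = 27.

27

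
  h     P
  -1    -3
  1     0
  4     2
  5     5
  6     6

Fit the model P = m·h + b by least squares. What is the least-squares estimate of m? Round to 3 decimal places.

Normal-equation sums: Σh·h = 79, Σh = 15, Σ1 = 5.
And Σh·P = 72, ΣP = 10.
Normal equations: [[79, 15]; [15, 5]]·[m, b]ᵀ = [72, 10]ᵀ.
det = 79·5 − 15² = 170.
m = (72·5 − 15·10)/170 = 21/17; b = (79·10 − 15·72)/170 = -29/17.

m = 1.235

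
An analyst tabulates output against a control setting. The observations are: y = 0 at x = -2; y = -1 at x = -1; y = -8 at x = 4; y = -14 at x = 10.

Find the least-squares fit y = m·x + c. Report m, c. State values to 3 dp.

Compute the Gram sums: Σx·x = 121, Σx = 11, Σ1 = 4.
Moment sums: Σx·y = -171, Σy = -23.
Determinant 121·4 − 11² = 363.
m = ((-171)·4 − 11·(-23))/363 = -431/363; c = (121·(-23) − 11·(-171))/363 = -82/33.

m = -1.187, c = -2.485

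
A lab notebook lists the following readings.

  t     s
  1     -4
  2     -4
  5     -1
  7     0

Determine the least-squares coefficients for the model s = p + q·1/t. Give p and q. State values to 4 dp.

AᵀA·[p, q]ᵀ = Aᵀs reads: 4·p + (129/70)·q = -9;  (129/70)·p + (6421/4900)·q = -31/5.
Determinant 4·(6421/4900) − (129/70)² = 9043/4900.
p = ((-9)·(6421/4900) − (129/70)·(-31/5))/(9043/4900) = -1803/9043; q = (4·(-31/5) − (129/70)·(-9))/(9043/4900) = -40250/9043.

p = -0.1994, q = -4.4510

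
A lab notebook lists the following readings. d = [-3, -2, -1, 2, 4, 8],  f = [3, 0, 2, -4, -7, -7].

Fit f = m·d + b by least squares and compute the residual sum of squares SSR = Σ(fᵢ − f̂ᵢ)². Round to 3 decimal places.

Sums needed: Σd·d = 98, Σd = 8, Σ1 = 6.
And Σd·f = -103, Σf = -13.
Normal equations: [[98, 8]; [8, 6]]·[m, b]ᵀ = [-103, -13]ᵀ.
det = 98·6 − 8² = 524.
m = ((-103)·6 − 8·(-13))/524 = -257/262; b = (98·(-13) − 8·(-103))/524 = -225/262.
Residuals: 120/131, -289/262, 246/131, -309/262, -581/262, 447/262; SSR = 1939/131.

SSR = 14.802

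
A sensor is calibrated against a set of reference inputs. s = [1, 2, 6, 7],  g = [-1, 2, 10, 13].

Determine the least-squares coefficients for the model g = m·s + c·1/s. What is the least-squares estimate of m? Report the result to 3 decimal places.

m = 1.843

XᵀX·[m, c]ᵀ = Xᵀg reads: 90·m + 4·c = 154;  4·m + (1145/882)·c = 74/21.
Determinant 90·(1145/882) − 4² = 4941/49.
m = (154·(1145/882) − 4·(74/21))/(4941/49) = 81949/44469; c = (90·(74/21) − 4·154)/(4941/49) = -14644/4941.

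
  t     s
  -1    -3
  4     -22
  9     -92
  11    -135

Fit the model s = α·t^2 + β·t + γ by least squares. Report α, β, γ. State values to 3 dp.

From the data, Σt^2·t^2 = 21459, Σt^2·t = 2123, Σt^2 = 219, Σt·t = 219, Σt = 23, Σ1 = 4.
And Σt^2·s = -24142, Σt·s = -2398, Σs = -252.
Solving the 3×3 system (Gaussian elimination) gives α = -7773/7535, β = -1007/1507, γ = -20182/7535.

α = -1.032, β = -0.668, γ = -2.678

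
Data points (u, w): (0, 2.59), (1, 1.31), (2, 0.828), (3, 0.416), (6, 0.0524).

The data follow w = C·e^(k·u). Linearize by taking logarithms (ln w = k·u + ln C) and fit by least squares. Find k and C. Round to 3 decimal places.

k = -0.648, C = 2.706

With ln wᵢ as the transformed response and uᵢ as the regressor:
Σu = 12.0000, Σ(u)² = 50.0000, Σln w = -2.7930, Σu·ln w = -20.4318.
Equations: 50.0000·k + 12.0000·ln C = -20.4318;  12.0000·k + 5·ln C = -2.7930.
Solving (det = 106.0000): k = -0.64758, ln C = 0.99559, so C = exp(0.99559) = 2.70631.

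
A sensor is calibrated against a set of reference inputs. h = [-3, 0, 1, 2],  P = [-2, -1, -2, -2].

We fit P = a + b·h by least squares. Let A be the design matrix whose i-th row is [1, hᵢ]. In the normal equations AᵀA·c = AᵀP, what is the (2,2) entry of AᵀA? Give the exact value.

Row 2 ↔ basis h, column 2 ↔ basis h, so (AᵀA)_{2,2} = Σᵢ (h)·(h) = (-3)·(-3) + (0)·(0) + (1)·(1) + (2)·(2) = 14.

14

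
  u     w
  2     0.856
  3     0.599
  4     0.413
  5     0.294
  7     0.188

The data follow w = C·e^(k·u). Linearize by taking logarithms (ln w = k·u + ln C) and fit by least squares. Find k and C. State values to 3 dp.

Linearized form: ln w = k·u + ln C. From the 5 transformed points,
Σu = 21.0000, Σ(u)² = 103.0000, Σln w = -4.4478, Σu·ln w = -23.2058.
Equations: 103.0000·k + 21.0000·ln C = -23.2058;  21.0000·k + 5·ln C = -4.4478.
Slope k = (n·Σu·ln w − Σu·Σln w)/(n·Σ(u)² − (Σu)²) = (5·-23.2058 − 21.0000·-4.4478)/74.0000 = -0.30575; ln C = (Σln w − k·Σu)/n = 0.39459, so C = exp(0.39459) = 1.48378.

k = -0.306, C = 1.484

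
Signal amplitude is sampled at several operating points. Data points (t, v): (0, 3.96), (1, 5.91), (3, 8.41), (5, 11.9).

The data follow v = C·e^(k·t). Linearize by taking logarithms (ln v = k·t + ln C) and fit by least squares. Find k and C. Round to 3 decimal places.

k = 0.210, C = 4.342

Taking logs, ln v = k·t + ln C, so regress ln v on t.
Over the data: Σt = 9.0000, Σ(t)² = 35.0000, Σln v = 7.7588, Σt·ln v = 20.5476.
Normal system: [[35.0000, 9.0000]; [9.0000, 4]]·[k, ln C]ᵀ = [20.5476, 7.7588]ᵀ.
Slope k = (n·Σt·ln v − Σt·Σln v)/(n·Σ(t)² − (Σt)²) = (4·20.5476 − 9.0000·7.7588)/59.0000 = 0.20950; ln C = (Σln v − k·Σt)/n = 1.46833, so C = exp(1.46833) = 4.34197.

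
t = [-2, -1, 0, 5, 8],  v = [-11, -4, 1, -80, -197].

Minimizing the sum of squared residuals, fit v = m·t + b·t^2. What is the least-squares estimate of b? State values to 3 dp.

b = -3.002

With design matrix X, XᵀX = [[94, 628]; [628, 4738]] and Xᵀv = [-1950, -14656]ᵀ.
Eliminating b: 4738·(row 1) − 628·(row 2) gives 50988·m = 4738·(-1950) − 628·(-14656) = -35132, so m = -8783/12747.
Then b = ((-14656) − 628·(-8783/12747))/4738 = -38266/12747.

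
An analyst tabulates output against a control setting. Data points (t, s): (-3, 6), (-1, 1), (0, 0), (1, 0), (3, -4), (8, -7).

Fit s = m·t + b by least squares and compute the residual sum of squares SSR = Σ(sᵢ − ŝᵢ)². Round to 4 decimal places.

SSR = 8.3864

Normal-equation sums: Σt·t = 84, Σt = 8, Σ1 = 6.
For Aᵀs: Σt·s = -87, Σs = -4.
Eliminating b: 6·(row 1) − 8·(row 2) gives 440·m = 6·(-87) − 8·(-4) = -490, so m = -49/44.
Then b = ((-4) − 8·(-49/44))/6 = 9/11.
Residuals: 81/44, -41/44, -9/11, 13/44, -65/44, 12/11; SSR = 369/44.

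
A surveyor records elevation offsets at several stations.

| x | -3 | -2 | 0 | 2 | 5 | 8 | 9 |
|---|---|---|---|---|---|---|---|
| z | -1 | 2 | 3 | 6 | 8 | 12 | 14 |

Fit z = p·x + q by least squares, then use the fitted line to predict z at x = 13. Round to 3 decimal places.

The normal equations are: 187·p + 19·q = 273;  19·p + 7·q = 44.
(Σx·x = 187, Σx = 19, Σ1 = 7, Σx·z = 273, Σz = 44.)
Δ = 187·7 − 19² = 948.
p = (273·7 − 19·44)/948 = 1075/948; q = (187·44 − 19·273)/948 = 3041/948.
At x = 13: ẑ = (1075/948)·(13) + (3041/948)·(1) = 1418/79.

ẑ = 17.949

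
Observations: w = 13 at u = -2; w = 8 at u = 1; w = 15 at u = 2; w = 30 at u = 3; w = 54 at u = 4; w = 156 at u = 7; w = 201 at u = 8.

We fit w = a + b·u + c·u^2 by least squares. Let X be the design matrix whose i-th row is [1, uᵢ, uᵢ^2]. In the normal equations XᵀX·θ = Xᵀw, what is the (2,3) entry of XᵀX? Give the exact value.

947

Row 2 ↔ basis u, column 3 ↔ basis u^2, so (XᵀX)_{2,3} = Σᵢ (u)·(u^2) = (-2)·(4) + (1)·(1) + (2)·(4) + (3)·(9) + (4)·(16) + (7)·(49) + (8)·(64) = 947.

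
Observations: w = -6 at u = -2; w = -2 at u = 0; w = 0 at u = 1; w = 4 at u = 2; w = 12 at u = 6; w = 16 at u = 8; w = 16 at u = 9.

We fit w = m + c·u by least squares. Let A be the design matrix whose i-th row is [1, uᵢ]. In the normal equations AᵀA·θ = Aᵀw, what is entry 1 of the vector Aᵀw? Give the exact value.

40

Entry 1 ↔ basis 1, so (Aᵀw)_{1} = Σᵢ wᵢ = (1)·(-6) + (1)·(-2) + (1)·(0) + (1)·(4) + (1)·(12) + (1)·(16) + (1)·(16) = 40.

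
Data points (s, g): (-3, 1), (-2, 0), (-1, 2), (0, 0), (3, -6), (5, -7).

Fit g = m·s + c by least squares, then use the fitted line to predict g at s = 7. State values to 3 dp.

ĝ = -9.366

Setting ∂/∂m … = 0 gives: 48·m + 2·c = -58;  2·m + 6·c = -10.
Determinant 48·6 − 2² = 284.
m = ((-58)·6 − 2·(-10))/284 = -82/71; c = (48·(-10) − 2·(-58))/284 = -91/71.
At s = 7: ĝ = (-82/71)·(7) + (-91/71)·(1) = -665/71.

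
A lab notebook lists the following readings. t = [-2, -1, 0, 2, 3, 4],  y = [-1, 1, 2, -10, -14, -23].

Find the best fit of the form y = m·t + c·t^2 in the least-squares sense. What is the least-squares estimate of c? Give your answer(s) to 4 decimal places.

c = -1.0018

Sums needed: Σt·t = 34, Σt·t^2 = 90, Σt^2·t^2 = 370.
For Xᵀy: Σt·y = -153, Σt^2·y = -537.
So XᵀX·[m, c]ᵀ = Xᵀy: [[34, 90]; [90, 370]]·[m, c]ᵀ = [-153, -537]ᵀ.
Eliminating c: 370·(row 1) − 90·(row 2) gives 4480·m = 370·(-153) − 90·(-537) = -8280, so m = -207/112.
Then c = ((-537) − 90·(-207/112))/370 = -561/560.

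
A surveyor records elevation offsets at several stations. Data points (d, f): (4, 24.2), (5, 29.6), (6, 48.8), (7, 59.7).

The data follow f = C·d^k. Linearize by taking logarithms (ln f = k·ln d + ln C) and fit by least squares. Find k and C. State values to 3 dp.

Taking logs, ln f = k·ln d + ln C, so regress ln f on ln d.
Σln d = 6.7334, Σ(ln d)² = 11.5091, Σln f = 14.5512, Σln d·ln f = 24.7930.
Normal system: [[11.5091, 6.7334]; [6.7334, 4]]·[k, ln C]ᵀ = [24.7930, 14.5512]ᵀ.
Δ = 11.5091·4 − (6.7334)² = 0.6976; k = (24.7930·4 − 6.7334·14.5512)/0.6976 = 1.71010, ln C = (11.5091·14.5512 − 6.7334·24.7930)/0.6976 = 0.75910, so C = exp(0.75910) = 2.13635.

k = 1.710, C = 2.136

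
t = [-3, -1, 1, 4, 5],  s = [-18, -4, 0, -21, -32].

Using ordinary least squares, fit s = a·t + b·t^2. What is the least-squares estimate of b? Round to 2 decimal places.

Setting ∂/∂a … = 0 gives: 52·a + 162·b = -186;  162·a + 964·b = -1302.
(Σt·t = 52, Σt·t^2 = 162, Σt^2·t^2 = 964, Σt·s = -186, Σt^2·s = -1302.)
det = 52·964 − 162² = 23884.
a = ((-186)·964 − 162·(-1302))/23884 = 7905/5971; b = (52·(-1302) − 162·(-186))/23884 = -9393/5971.

b = -1.57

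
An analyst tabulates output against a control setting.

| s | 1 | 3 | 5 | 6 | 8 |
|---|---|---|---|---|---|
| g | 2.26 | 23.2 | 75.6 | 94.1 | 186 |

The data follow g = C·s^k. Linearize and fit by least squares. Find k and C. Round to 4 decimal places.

k = 2.1190, C = 2.2768

Linearized form: ln g = k·ln s + ln C. From the 5 transformed points,
Over the data: Σln s = 6.5793, Σ(ln s)² = 11.3317, Σln g = 18.0551, Σln s·ln g = 29.4248.
Normal system: [[11.3317, 6.5793]; [6.5793, 5]]·[k, ln C]ᵀ = [29.4248, 18.0551]ᵀ.
Slope k = (n·Σln s·ln g − Σln s·Σln g)/(n·Σ(ln s)² − (Σln s)²) = (5·29.4248 − 6.5793·18.0551)/13.3720 = 2.11898; ln C = (Σln g − k·Σln s)/n = 0.82276, so C = exp(0.82276) = 2.27677.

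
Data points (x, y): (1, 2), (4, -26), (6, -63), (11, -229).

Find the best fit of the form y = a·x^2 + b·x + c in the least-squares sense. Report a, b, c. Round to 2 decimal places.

a = -2.00, b = 0.94, c = 2.89

The normal system AᵀA·[a, b, c]ᵀ = Aᵀy is [[16194, 1612, 174]; [1612, 174, 22]; [174, 22, 4]]·[a, b, c]ᵀ = [-30391, -2999, -316]ᵀ.
Inverting the 3×3 Gram matrix, [a, b, c]ᵀ = [-5623/2810, 527/562, 4059/1405]ᵀ.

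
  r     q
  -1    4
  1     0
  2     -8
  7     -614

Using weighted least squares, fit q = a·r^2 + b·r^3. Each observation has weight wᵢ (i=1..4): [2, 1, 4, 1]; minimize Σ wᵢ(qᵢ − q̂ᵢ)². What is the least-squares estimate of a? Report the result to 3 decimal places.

a = 2.189

From the data, Σwᵢ·r^2·r^2 = 2468, Σwᵢ·r^2·r^3 = 16934, Σwᵢ·r^3·r^3 = 117908.
Moment sums: Σwᵢ·r^2·q = -30206, Σwᵢ·r^3·q = -210866.
Normal equations: [[2468, 16934]; [16934, 117908]]·[a, b]ᵀ = [-30206, -210866]ᵀ.
Δ = 2468·117908 − 16934² = 4236588.
a = ((-30206)·117908 − 16934·(-210866))/4236588 = 257661/117683; b = (2468·(-210866) − 16934·(-30206))/4236588 = -247469/117683.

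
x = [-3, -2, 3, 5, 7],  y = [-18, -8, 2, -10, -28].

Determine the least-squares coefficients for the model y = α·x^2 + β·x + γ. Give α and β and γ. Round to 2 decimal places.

α = -1.07, β = 3.17, γ = 1.82

With design matrix M, MᵀM = [[3204, 460, 96]; [460, 96, 10]; [96, 10, 5]] and Mᵀy = [-1798, -170, -62]ᵀ.
Solving the 3×3 system (Gaussian elimination) gives α = -5289/4937, β = 31325/9874, γ = 9005/4937.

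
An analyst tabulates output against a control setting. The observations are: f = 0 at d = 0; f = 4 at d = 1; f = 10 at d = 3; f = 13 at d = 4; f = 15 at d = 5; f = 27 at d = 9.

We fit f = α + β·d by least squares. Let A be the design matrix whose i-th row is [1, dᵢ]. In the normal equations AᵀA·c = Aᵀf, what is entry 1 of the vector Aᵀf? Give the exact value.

Entry 1 ↔ basis 1, so (Aᵀf)_{1} = Σᵢ fᵢ = (1)·(0) + (1)·(4) + (1)·(10) + (1)·(13) + (1)·(15) + (1)·(27) = 69.

69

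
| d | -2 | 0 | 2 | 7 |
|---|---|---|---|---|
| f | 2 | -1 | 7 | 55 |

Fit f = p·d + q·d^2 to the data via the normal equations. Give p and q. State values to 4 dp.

p = 1.1555, q = 0.9596

MᵀM·[p, q]ᵀ = Mᵀf reads: 57·p + 343·q = 395;  343·p + 2433·q = 2731.
det = 57·2433 − 343² = 21032.
p = (395·2433 − 343·2731)/21032 = 12151/10516; q = (57·2731 − 343·395)/21032 = 10091/10516.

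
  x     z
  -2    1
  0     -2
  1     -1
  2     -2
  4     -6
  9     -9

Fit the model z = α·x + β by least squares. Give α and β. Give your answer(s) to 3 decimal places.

α = -0.923, β = -1.014

Normal-equation sums: Σx·x = 106, Σx = 14, Σ1 = 6.
For Mᵀz: Σx·z = -112, Σz = -19.
Eliminating β: 6·(row 1) − 14·(row 2) gives 440·α = 6·(-112) − 14·(-19) = -406, so α = -203/220.
Then β = ((-19) − 14·(-203/220))/6 = -223/220.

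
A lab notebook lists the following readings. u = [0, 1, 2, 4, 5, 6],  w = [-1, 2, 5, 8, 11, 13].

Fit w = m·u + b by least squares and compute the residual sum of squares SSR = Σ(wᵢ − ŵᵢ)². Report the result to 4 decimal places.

XᵀX·[m, b]ᵀ = Xᵀw reads: 82·m + 18·b = 177;  18·m + 6·b = 38.
(Σu·u = 82, Σu = 18, Σ1 = 6, Σu·w = 177, Σw = 38.)
Δ = 82·6 − 18² = 168.
m = (177·6 − 18·38)/168 = 9/4; b = (82·38 − 18·177)/168 = -5/12.
Residuals: -7/12, 1/6, 11/12, -7/12, 1/6, -1/12; SSR = 19/12.

SSR = 1.5833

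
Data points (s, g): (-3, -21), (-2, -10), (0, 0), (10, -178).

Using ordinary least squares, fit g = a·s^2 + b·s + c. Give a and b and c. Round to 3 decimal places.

Compute the Gram sums: Σs^2·s^2 = 10097, Σs^2·s = 965, Σs^2 = 113, Σs·s = 113, Σs = 5, Σ1 = 4.
For Xᵀg: Σs^2·g = -18029, Σs·g = -1697, Σg = -209.
Inverting the 3×3 Gram matrix, [a, b, c]ᵀ = [-6201/3251, 4126/3251, 156/3251]ᵀ.

a = -1.907, b = 1.269, c = 0.048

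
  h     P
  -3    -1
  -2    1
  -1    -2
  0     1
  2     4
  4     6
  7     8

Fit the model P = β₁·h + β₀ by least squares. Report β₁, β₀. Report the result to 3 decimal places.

Normal-equation sums: Σh·h = 83, Σh = 7, Σ1 = 7.
Right-hand side: Σh·P = 91, ΣP = 17.
Normal equations: [[83, 7]; [7, 7]]·[β₁, β₀]ᵀ = [91, 17]ᵀ.
Eliminating β₀: 7·(row 1) − 7·(row 2) gives 532·β₁ = 7·91 − 7·17 = 518, so β₁ = 37/38.
Then β₀ = (17 − 7·(37/38))/7 = 387/266.

β₁ = 0.974, β₀ = 1.455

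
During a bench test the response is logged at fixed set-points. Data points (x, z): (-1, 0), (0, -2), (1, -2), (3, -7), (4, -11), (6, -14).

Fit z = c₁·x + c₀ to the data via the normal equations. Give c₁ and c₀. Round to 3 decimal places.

c₁ = -2.096, c₀ = -1.459

MᵀM·[c₁, c₀]ᵀ = Mᵀz reads: 63·c₁ + 13·c₀ = -151;  13·c₁ + 6·c₀ = -36.
(Σx·x = 63, Σx = 13, Σ1 = 6, Σx·z = -151, Σz = -36.)
Eliminating c₀: 6·(row 1) − 13·(row 2) gives 209·c₁ = 6·(-151) − 13·(-36) = -438, so c₁ = -438/209.
Then c₀ = ((-36) − 13·(-438/209))/6 = -305/209.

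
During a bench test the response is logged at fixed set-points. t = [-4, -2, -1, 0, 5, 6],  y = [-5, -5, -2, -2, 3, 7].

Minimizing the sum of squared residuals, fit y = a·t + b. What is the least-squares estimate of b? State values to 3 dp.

Entries of XᵀX: Σt·t = 82, Σt = 4, Σ1 = 6.
Right-hand side: Σt·y = 89, Σy = -4.
Normal equations: [[82, 4]; [4, 6]]·[a, b]ᵀ = [89, -4]ᵀ.
Eliminating b: 6·(row 1) − 4·(row 2) gives 476·a = 6·89 − 4·(-4) = 550, so a = 275/238.
Then b = ((-4) − 4·(275/238))/6 = -171/119.

b = -1.437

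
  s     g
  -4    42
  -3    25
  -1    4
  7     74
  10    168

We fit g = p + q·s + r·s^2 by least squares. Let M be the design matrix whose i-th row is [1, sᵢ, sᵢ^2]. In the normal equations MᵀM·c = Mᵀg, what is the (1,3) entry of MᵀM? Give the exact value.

Row 1 ↔ basis 1, column 3 ↔ basis s^2, so (MᵀM)_{1,3} = Σᵢ s^2 = (1)·(16) + (1)·(9) + (1)·(1) + (1)·(49) + (1)·(100) = 175.

175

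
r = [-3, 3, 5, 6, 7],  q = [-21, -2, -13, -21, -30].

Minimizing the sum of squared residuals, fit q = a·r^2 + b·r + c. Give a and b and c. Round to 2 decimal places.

The normal system XᵀX·[a, b, c]ᵀ = Xᵀq is [[4484, 684, 128]; [684, 128, 18]; [128, 18, 5]]·[a, b, c]ᵀ = [-2758, -344, -87]ᵀ.
Inverting the 3×3 Gram matrix, [a, b, c]ᵀ = [-8335/8274, 4234/1379, -11023/4137]ᵀ.

a = -1.01, b = 3.07, c = -2.66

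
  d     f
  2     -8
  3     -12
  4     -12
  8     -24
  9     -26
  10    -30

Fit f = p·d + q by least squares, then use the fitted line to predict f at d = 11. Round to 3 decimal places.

f̂ = -31.943

Compute the Gram sums: Σd·d = 274, Σd = 36, Σ1 = 6.
Right-hand side: Σd·f = -826, Σf = -112.
Δ = 274·6 − 36² = 348.
p = ((-826)·6 − 36·(-112))/348 = -77/29; q = (274·(-112) − 36·(-826))/348 = -238/87.
At d = 11: f̂ = (-77/29)·(11) + (-238/87)·(1) = -2779/87.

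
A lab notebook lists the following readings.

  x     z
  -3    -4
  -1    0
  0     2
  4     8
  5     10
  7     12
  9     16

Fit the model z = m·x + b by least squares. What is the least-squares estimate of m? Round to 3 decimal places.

Sums needed: Σx·x = 181, Σx = 21, Σ1 = 7.
Moment sums: Σx·z = 322, Σz = 44.
So MᵀM·[m, b]ᵀ = Mᵀz: [[181, 21]; [21, 7]]·[m, b]ᵀ = [322, 44]ᵀ.
Determinant 181·7 − 21² = 826.
m = (322·7 − 21·44)/826 = 95/59; b = (181·44 − 21·322)/826 = 601/413.

m = 1.610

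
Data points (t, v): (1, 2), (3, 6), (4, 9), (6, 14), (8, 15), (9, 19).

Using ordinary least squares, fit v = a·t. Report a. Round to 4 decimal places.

a = 2.0821

AᵀA·[a]ᵀ = Aᵀv reads: 207·a = 431.
(Σt·t = 207, Σt·v = 431.)
Hence a = 431 / 207 ≈ 2.08213.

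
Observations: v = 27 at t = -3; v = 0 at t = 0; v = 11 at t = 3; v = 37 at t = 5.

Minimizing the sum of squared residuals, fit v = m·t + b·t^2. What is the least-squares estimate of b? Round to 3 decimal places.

b = 2.051

Setting ∂/∂m … = 0 gives: 43·m + 125·b = 137;  125·m + 787·b = 1267.
(Σt·t = 43, Σt·t^2 = 125, Σt^2·t^2 = 787, Σt·v = 137, Σt^2·v = 1267.)
Determinant 43·787 − 125² = 18216.
m = (137·787 − 125·1267)/18216 = -383/138; b = (43·1267 − 125·137)/18216 = 283/138.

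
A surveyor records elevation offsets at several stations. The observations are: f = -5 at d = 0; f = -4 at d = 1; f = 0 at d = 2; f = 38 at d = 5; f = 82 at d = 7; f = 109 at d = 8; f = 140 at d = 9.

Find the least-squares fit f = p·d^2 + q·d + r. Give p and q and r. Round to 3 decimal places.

p = 1.885, q = -0.796, r = -5.250

Normal-equation sums: Σd^2·d^2 = 13700, Σd^2·d = 1718, Σd^2 = 224, Σd·d = 224, Σd = 32, Σ1 = 7.
Moment sums: Σd^2·f = 23280, Σd·f = 2892, Σf = 360.
Normal equations: [[13700, 1718, 224]; [1718, 224, 32]; [224, 32, 7]]·[p, q, r]ᵀ = [23280, 2892, 360]ᵀ.
Row-reducing yields p = 28582/15163, q = -12076/15163, r = -79608/15163.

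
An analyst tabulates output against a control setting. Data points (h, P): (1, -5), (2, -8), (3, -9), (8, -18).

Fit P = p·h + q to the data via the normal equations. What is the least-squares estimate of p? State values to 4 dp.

p = -1.7931

Compute the Gram sums: Σh·h = 78, Σh = 14, Σ1 = 4.
For MᵀP: Σh·P = -192, ΣP = -40.
Determinant 78·4 − 14² = 116.
p = ((-192)·4 − 14·(-40))/116 = -52/29; q = (78·(-40) − 14·(-192))/116 = -108/29.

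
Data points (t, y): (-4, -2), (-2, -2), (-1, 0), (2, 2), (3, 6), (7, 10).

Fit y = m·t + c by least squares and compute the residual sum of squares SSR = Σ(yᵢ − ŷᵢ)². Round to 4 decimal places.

With design matrix M, MᵀM = [[83, 5]; [5, 6]] and Mᵀy = [104, 14]ᵀ.
Determinant 83·6 − 5² = 473.
m = (104·6 − 5·14)/473 = 554/473; c = (83·14 − 5·104)/473 = 642/473.
Residuals: 628/473, -480/473, -8/43, -804/473, 534/473, 210/473; SSR = 3400/473.

SSR = 7.1882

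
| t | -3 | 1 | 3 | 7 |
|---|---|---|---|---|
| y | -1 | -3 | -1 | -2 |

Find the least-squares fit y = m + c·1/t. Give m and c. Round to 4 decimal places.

m = -1.3490, c = -1.4035

Forming MᵀM = [[4, 8/7]; [8/7, 548/441]] and Mᵀy = [-7, -23/7]ᵀ gives MᵀM·[m, c]ᵀ = Mᵀy.
Δ = 4·(548/441) − (8/7)² = 1616/441.
m = ((-7)·(548/441) − (8/7)·(-23/7))/(1616/441) = -545/404; c = (4·(-23/7) − (8/7)·(-7))/(1616/441) = -567/404.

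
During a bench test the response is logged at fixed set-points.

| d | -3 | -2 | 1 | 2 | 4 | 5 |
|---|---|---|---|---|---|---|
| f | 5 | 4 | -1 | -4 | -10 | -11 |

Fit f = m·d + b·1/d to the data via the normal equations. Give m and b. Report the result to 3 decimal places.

m = -2.295, b = 1.403

Sums needed: Σd·d = 59, Σd·1/d = 6, Σ1/d·1/d = 6169/3600.
Moment sums: Σd·f = -127, Σ1/d·f = -341/30.
So XᵀX·[m, b]ᵀ = Xᵀf: [[59, 6]; [6, 6169/3600]]·[m, b]ᵀ = [-127, -341/30]ᵀ.
det = 59·(6169/3600) − 6² = 234371/3600.
m = ((-127)·(6169/3600) − 6·(-341/30))/(234371/3600) = -537943/234371; b = (59·(-341/30) − 6·(-127))/(234371/3600) = 328920/234371.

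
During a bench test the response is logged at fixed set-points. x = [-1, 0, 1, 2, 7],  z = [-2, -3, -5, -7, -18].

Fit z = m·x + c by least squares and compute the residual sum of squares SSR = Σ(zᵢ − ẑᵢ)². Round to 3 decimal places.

Sums needed: Σx·x = 55, Σx = 9, Σ1 = 5.
And Σx·z = -143, Σz = -35.
So MᵀM·[m, c]ᵀ = Mᵀz: [[55, 9]; [9, 5]]·[m, c]ᵀ = [-143, -35]ᵀ.
Δ = 55·5 − 9² = 194.
m = ((-143)·5 − 9·(-35))/194 = -200/97; c = (55·(-35) − 9·(-143))/194 = -319/97.
Residuals: -75/97, 28/97, 34/97, 40/97, -27/97; SSR = 102/97.

SSR = 1.052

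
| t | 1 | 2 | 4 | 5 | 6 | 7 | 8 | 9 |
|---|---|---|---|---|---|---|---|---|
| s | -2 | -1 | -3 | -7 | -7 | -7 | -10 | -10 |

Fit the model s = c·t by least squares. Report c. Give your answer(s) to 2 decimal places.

Compute the Gram sums: Σt·t = 276.
Right-hand side: Σt·s = -312.
Normal equations: [[276]]·[c]ᵀ = [-312]ᵀ.
c = (-312)/276 = -1.13043.

c = -1.13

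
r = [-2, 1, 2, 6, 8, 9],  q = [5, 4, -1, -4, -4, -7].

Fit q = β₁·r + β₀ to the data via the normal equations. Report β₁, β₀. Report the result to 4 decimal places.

β₁ = -1.0532, β₀ = 3.0461

The normal equations are: 190·β₁ + 24·β₀ = -127;  24·β₁ + 6·β₀ = -7.
(Σr·r = 190, Σr = 24, Σ1 = 6, Σr·q = -127, Σq = -7.)
Determinant 190·6 − 24² = 564.
β₁ = ((-127)·6 − 24·(-7))/564 = -99/94; β₀ = (190·(-7) − 24·(-127))/564 = 859/282.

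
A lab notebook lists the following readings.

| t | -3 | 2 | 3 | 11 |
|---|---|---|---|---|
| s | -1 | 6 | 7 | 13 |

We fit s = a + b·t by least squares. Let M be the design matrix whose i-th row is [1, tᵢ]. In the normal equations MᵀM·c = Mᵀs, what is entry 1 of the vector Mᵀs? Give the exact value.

Entry 1 ↔ basis 1, so (Mᵀs)_{1} = Σᵢ sᵢ = (1)·(-1) + (1)·(6) + (1)·(7) + (1)·(13) = 25.

25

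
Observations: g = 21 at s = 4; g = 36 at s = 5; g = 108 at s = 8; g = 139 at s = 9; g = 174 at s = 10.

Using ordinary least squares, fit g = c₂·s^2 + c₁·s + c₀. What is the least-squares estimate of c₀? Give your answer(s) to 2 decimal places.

With design matrix M, MᵀM = [[21538, 2430, 286]; [2430, 286, 36]; [286, 36, 5]] and Mᵀg = [36807, 4119, 478]ᵀ.
Solving the 3×3 system (Gaussian elimination) gives c₂ = 779/406, c₁ = -258/203, c₀ = -5.

c₀ = -5.00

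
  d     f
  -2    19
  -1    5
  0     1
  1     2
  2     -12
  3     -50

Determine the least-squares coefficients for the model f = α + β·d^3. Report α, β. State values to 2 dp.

Entries of AᵀA: Σ1 = 6, Σd^3 = 27, Σd^3·d^3 = 859.
Moment sums: Σf = -35, Σd^3·f = -1601.
Normal equations: [[6, 27]; [27, 859]]·[α, β]ᵀ = [-35, -1601]ᵀ.
Determinant 6·859 − 27² = 4425.
α = ((-35)·859 − 27·(-1601))/4425 = 13162/4425; β = (6·(-1601) − 27·(-35))/4425 = -2887/1475.

α = 2.97, β = -1.96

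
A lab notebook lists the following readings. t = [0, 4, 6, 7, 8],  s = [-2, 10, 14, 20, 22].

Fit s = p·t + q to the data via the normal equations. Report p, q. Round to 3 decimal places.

The normal equations are: 165·p + 25·q = 440;  25·p + 5·q = 64.
(Σt·t = 165, Σt = 25, Σ1 = 5, Σt·s = 440, Σs = 64.)
Determinant 165·5 − 25² = 200.
p = (440·5 − 25·64)/200 = 3; q = (165·64 − 25·440)/200 = -11/5.

p = 3.000, q = -2.200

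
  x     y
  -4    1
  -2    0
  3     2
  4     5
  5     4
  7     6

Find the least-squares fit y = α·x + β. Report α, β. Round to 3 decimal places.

α = 0.495, β = 1.927

The normal equations are: 119·α + 13·β = 84;  13·α + 6·β = 18.
Eliminating β: 6·(row 1) − 13·(row 2) gives 545·α = 6·84 − 13·18 = 270, so α = 54/109.
Then β = (18 − 13·(54/109))/6 = 210/109.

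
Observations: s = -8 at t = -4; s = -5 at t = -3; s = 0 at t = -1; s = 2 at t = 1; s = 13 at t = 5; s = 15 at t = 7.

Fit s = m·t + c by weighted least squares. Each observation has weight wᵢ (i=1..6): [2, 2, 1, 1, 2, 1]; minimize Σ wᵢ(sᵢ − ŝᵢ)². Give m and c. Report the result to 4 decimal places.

Setting ∂/∂m … = 0 gives: 151·m + 3·c = 331;  3·m + 9·c = 17.
(Σwᵢ·t·t = 151, Σwᵢ·t = 3, Σwᵢ·1 = 9, Σwᵢ·t·s = 331, Σwᵢ·s = 17.)
Eliminating c: 9·(row 1) − 3·(row 2) gives 1350·m = 9·331 − 3·17 = 2928, so m = 488/225.
Then c = (17 − 3·(488/225))/9 = 787/675.

m = 2.1689, c = 1.1659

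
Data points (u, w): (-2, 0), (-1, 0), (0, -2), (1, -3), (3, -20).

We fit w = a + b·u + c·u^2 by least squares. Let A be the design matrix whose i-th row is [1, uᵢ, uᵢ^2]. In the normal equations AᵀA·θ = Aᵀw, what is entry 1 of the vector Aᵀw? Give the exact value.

-25

Entry 1 ↔ basis 1, so (Aᵀw)_{1} = Σᵢ wᵢ = (1)·(0) + (1)·(0) + (1)·(-2) + (1)·(-3) + (1)·(-20) = -25.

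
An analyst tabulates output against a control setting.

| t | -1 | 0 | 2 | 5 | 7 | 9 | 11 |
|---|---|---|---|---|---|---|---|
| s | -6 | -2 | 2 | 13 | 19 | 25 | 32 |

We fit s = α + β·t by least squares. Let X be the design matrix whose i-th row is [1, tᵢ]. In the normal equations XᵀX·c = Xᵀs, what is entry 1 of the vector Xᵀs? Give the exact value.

Entry 1 ↔ basis 1, so (Xᵀs)_{1} = Σᵢ sᵢ = (1)·(-6) + (1)·(-2) + (1)·(2) + (1)·(13) + (1)·(19) + (1)·(25) + (1)·(32) = 83.

83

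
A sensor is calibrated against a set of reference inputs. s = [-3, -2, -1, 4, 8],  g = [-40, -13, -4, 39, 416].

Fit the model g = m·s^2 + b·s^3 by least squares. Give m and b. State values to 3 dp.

Forming XᵀX = [[4450, 33516]; [33516, 267034]] and Xᵀg = [26832, 216676]ᵀ gives XᵀX·[m, b]ᵀ = Xᵀg.
det = 4450·267034 − 33516² = 64979044.
m = (26832·267034 − 33516·216676)/64979044 = -24264132/16244761; b = (4450·216676 − 33516·26832)/64979044 = 16226722/16244761.

m = -1.494, b = 0.999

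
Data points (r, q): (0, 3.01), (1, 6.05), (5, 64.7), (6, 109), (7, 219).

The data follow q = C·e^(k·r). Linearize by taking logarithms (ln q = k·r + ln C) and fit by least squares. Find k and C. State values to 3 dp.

k = 0.602, C = 3.140

Let Y = ln q. Fitting Y = k·r + ln C by least squares:
AᵀA = [[111.0000, 19.0000]; [19.0000, 5]], rhs = [88.5205, 17.1522]ᵀ  (here Σr = 19.0000, Σ(r)² = 111.0000, Σln q = 17.1522, Σr·ln q = 88.5205).
Solving (det = 194.0000): k = 0.60160, ln C = 1.14435, so C = exp(1.14435) = 3.14039.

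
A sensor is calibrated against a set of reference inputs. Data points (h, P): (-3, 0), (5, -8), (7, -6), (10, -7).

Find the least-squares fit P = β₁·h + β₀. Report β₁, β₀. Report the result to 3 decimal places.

The normal equations are: 183·β₁ + 19·β₀ = -152;  19·β₁ + 4·β₀ = -21.
det = 183·4 − 19² = 371.
β₁ = ((-152)·4 − 19·(-21))/371 = -209/371; β₀ = (183·(-21) − 19·(-152))/371 = -955/371.

β₁ = -0.563, β₀ = -2.574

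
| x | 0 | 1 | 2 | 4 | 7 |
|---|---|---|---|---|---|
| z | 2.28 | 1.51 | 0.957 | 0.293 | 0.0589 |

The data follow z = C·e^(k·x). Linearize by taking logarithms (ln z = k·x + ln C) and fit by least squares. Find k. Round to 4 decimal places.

With ln zᵢ as the transformed response and xᵢ as the regressor:
XᵀX = [[70.0000, 14.0000]; [14.0000, 5]], rhs = [-24.4095, -2.8672]ᵀ  (here Σx = 14.0000, Σ(x)² = 70.0000, Σln z = -2.8672, Σx·ln z = -24.4095).
Slope k = (n·Σx·ln z − Σx·Σln z)/(n·Σ(x)² − (Σx)²) = (5·-24.4095 − 14.0000·-2.8672)/154.0000 = -0.53187; ln C = (Σln z − k·Σx)/n = 0.91579.

k = -0.5319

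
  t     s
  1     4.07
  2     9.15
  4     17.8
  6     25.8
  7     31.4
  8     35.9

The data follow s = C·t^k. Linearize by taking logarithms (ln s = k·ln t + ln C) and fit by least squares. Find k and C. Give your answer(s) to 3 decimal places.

k = 1.029, C = 4.229

Let Y = ln s. Fitting Y = k·ln t + ln C by least squares:
Sums: Σln t = 7.8966, Σ(ln t)² = 13.7233, Σln s = 16.7745, Σln t·ln s = 25.5029.
Normal system: [[13.7233, 7.8966]; [7.8966, 6]]·[k, ln C]ᵀ = [25.5029, 16.7745]ᵀ.
Δ = 13.7233·6 − (7.8966)² = 19.9843; k = (25.5029·6 − 7.8966·16.7745)/19.9843 = 1.02863, ln C = (13.7233·16.7745 − 7.8966·25.5029)/19.9843 = 1.44198, so C = exp(1.44198) = 4.22908.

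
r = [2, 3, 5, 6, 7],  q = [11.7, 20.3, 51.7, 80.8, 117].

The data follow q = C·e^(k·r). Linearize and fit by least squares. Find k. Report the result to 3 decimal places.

Taking logs, ln q = k·r + ln C, so regress ln q on r.
Σr = 23.0000, Σ(r)² = 123.0000, Σln q = 18.5698, Σr·ln q = 93.3654.
Equations: 123.0000·k + 23.0000·ln C = 93.3654;  23.0000·k + 5·ln C = 18.5698.
Slope k = (n·Σr·ln q − Σr·Σln q)/(n·Σ(r)² − (Σr)²) = (5·93.3654 − 23.0000·18.5698)/86.0000 = 0.46187; ln C = (Σln q − k·Σr)/n = 1.58934.

k = 0.462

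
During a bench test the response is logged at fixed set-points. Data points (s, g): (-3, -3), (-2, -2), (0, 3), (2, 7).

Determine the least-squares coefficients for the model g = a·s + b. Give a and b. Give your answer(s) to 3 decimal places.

Forming MᵀM = [[17, -3]; [-3, 4]] and Mᵀg = [27, 5]ᵀ gives MᵀM·[a, b]ᵀ = Mᵀg.
Eliminating b: 4·(row 1) − (-3)·(row 2) gives 59·a = 4·27 − (-3)·5 = 123, so a = 123/59.
Then b = (5 − (-3)·(123/59))/4 = 166/59.

a = 2.085, b = 2.814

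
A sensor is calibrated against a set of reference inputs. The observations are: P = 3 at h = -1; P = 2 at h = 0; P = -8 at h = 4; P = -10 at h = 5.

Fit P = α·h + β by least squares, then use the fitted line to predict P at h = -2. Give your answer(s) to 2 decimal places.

P̂ = 5.83

Compute the Gram sums: Σh·h = 42, Σh = 8, Σ1 = 4.
Right-hand side: Σh·P = -85, ΣP = -13.
XᵀX·[α, β]ᵀ = XᵀP becomes [[42, 8]; [8, 4]]·[α, β]ᵀ = [-85, -13]ᵀ.
Δ = 42·4 − 8² = 104.
α = ((-85)·4 − 8·(-13))/104 = -59/26; β = (42·(-13) − 8·(-85))/104 = 67/52.
At h = -2: P̂ = (-59/26)·(-2) + (67/52)·(1) = 303/52.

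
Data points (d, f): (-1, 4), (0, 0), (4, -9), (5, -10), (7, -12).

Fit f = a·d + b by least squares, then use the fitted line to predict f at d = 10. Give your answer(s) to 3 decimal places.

f̂ = -19.552

Entries of AᵀA: Σd·d = 91, Σd = 15, Σ1 = 5.
Moment sums: Σd·f = -174, Σf = -27.
So AᵀA·[a, b]ᵀ = Aᵀf: [[91, 15]; [15, 5]]·[a, b]ᵀ = [-174, -27]ᵀ.
Eliminating b: 5·(row 1) − 15·(row 2) gives 230·a = 5·(-174) − 15·(-27) = -465, so a = -93/46.
Then b = ((-27) − 15·(-93/46))/5 = 153/230.
At d = 10: f̂ = (-93/46)·(10) + (153/230)·(1) = -4497/230.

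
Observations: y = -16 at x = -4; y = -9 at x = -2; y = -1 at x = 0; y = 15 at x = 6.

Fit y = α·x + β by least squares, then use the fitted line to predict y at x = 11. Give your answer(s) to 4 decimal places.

Sums needed: Σx·x = 56, Σx = 0, Σ1 = 4.
Right-hand side: Σx·y = 172, Σy = -11.
So AᵀA·[α, β]ᵀ = Aᵀy: [[56, 0]; [0, 4]]·[α, β]ᵀ = [172, -11]ᵀ.
Δ = 56·4 − 0² = 224.
α = (172·4 − 0·(-11))/224 = 43/14; β = (56·(-11) − 0·172)/224 = -11/4.
At x = 11: ŷ = (43/14)·(11) + (-11/4)·(1) = 869/28.

ŷ = 31.0357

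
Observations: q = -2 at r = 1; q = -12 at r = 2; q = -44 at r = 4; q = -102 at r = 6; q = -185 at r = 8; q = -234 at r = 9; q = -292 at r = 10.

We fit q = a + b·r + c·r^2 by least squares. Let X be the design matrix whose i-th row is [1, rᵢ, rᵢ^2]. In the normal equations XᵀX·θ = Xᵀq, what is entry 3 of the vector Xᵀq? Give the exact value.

Entry 3 ↔ basis r^2, so (Xᵀq)_{3} = Σᵢ (r^2)·qᵢ = (1)·(-2) + (4)·(-12) + (16)·(-44) + (36)·(-102) + (64)·(-185) + (81)·(-234) + (100)·(-292) = -64420.

-64420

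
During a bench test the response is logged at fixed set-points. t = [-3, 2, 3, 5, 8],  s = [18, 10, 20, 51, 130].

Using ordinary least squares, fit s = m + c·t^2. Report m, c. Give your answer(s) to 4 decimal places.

m = 1.1848, c = 2.0097

Entries of MᵀM: Σ1 = 5, Σt^2 = 111, Σt^2·t^2 = 4899.
And Σs = 229, Σt^2·s = 9977.
Determinant 5·4899 − 111² = 12174.
m = (229·4899 − 111·9977)/12174 = 2404/2029; c = (5·9977 − 111·229)/12174 = 12233/6087.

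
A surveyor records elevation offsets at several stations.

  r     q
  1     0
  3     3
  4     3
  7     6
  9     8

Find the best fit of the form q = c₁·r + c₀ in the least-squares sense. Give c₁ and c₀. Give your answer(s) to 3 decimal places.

c₁ = 0.956, c₀ = -0.588

Sums needed: Σr·r = 156, Σr = 24, Σ1 = 5.
Right-hand side: Σr·q = 135, Σq = 20.
det = 156·5 − 24² = 204.
c₁ = (135·5 − 24·20)/204 = 65/68; c₀ = (156·20 − 24·135)/204 = -10/17.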